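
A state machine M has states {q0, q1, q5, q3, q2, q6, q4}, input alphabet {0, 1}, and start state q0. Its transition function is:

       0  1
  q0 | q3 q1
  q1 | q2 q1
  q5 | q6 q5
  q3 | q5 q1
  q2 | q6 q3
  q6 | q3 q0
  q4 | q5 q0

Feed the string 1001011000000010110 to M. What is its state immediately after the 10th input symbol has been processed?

q3

Trace: q0 -1-> q1 -0-> q2 -0-> q6 -1-> q0 -0-> q3 -1-> q1 -1-> q1 -0-> q2 -0-> q6 -0-> q3
After 10 symbols: q3.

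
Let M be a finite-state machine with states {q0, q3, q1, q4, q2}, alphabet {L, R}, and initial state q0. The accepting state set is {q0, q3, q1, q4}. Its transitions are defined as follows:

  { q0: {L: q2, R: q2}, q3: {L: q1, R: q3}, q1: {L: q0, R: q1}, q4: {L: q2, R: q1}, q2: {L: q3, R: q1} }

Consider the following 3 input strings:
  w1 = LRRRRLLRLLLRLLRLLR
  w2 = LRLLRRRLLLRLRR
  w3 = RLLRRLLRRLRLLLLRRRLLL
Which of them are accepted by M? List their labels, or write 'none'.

w1:
  start at q0
  read 'L': q0 → q2
  read 'R': q2 → q1
  read 'R': q1 → q1
  read 'R': q1 → q1
  read 'R': q1 → q1
  read 'L': q1 → q0
  read 'L': q0 → q2
  read 'R': q2 → q1
  read 'L': q1 → q0
  read 'L': q0 → q2
  read 'L': q2 → q3
  read 'R': q3 → q3
  read 'L': q3 → q1
  read 'L': q1 → q0
  read 'R': q0 → q2
  read 'L': q2 → q3
  read 'L': q3 → q1
  read 'R': q1 → q1
  end q1, accepted
w2:
  start at q0
  read 'L': q0 → q2
  read 'R': q2 → q1
  read 'L': q1 → q0
  read 'L': q0 → q2
  read 'R': q2 → q1
  read 'R': q1 → q1
  read 'R': q1 → q1
  read 'L': q1 → q0
  read 'L': q0 → q2
  read 'L': q2 → q3
  read 'R': q3 → q3
  read 'L': q3 → q1
  read 'R': q1 → q1
  read 'R': q1 → q1
  end q1, accepted
w3:
  start at q0
  read 'R': q0 → q2
  read 'L': q2 → q3
  read 'L': q3 → q1
  read 'R': q1 → q1
  read 'R': q1 → q1
  read 'L': q1 → q0
  read 'L': q0 → q2
  read 'R': q2 → q1
  read 'R': q1 → q1
  read 'L': q1 → q0
  read 'R': q0 → q2
  read 'L': q2 → q3
  read 'L': q3 → q1
  read 'L': q1 → q0
  read 'L': q0 → q2
  read 'R': q2 → q1
  read 'R': q1 → q1
  read 'R': q1 → q1
  read 'L': q1 → q0
  read 'L': q0 → q2
  read 'L': q2 → q3
  end q3, accepted

w1, w2, w3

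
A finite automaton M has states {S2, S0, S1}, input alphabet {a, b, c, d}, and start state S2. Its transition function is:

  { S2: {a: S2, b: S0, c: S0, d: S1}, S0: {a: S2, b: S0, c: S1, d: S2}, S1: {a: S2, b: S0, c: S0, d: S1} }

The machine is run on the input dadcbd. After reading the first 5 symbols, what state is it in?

S0

S2 → S1 → S2 → S1 → S0 → S0
After 5 symbols: S0.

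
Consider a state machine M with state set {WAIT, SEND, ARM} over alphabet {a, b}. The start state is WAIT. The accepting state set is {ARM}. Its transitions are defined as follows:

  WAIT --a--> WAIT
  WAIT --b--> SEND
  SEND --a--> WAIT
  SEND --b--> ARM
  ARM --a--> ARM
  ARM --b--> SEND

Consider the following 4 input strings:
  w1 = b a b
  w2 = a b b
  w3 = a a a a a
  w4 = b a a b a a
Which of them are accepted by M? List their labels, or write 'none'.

w1: WAIT → SEND → WAIT → SEND  → end SEND, rejected
w2: WAIT → WAIT → SEND → ARM  → end ARM, accepted
w3: WAIT → WAIT → WAIT → WAIT → WAIT → WAIT  → end WAIT, rejected
w4: WAIT → SEND → WAIT → WAIT → SEND → WAIT → WAIT  → end WAIT, rejected

w2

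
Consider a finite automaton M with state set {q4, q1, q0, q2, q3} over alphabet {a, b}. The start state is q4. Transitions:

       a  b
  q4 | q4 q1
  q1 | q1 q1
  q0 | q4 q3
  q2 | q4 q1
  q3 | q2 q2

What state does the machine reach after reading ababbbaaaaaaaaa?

start at q4
read 'a': q4 → q4
read 'b': q4 → q1
read 'a': q1 → q1
read 'b': q1 → q1
read 'b': q1 → q1
read 'b': q1 → q1
read 'a': q1 → q1
read 'a': q1 → q1
read 'a': q1 → q1
read 'a': q1 → q1
read 'a': q1 → q1
read 'a': q1 → q1
read 'a': q1 → q1
read 'a': q1 → q1
read 'a': q1 → q1

q1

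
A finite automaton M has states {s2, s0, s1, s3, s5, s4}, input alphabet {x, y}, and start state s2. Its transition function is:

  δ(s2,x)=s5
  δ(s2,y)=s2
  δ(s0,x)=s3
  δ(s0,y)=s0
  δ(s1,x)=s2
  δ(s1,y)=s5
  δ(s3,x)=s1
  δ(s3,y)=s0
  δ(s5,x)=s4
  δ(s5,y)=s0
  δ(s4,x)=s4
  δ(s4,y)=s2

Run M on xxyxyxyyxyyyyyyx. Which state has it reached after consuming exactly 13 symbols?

s0

s2 → s5 → s4 → s2 → s5 → s0 → s3 → s0 → s0 → s3 → s0 → s0 → s0 → s0
After 13 symbols: s0.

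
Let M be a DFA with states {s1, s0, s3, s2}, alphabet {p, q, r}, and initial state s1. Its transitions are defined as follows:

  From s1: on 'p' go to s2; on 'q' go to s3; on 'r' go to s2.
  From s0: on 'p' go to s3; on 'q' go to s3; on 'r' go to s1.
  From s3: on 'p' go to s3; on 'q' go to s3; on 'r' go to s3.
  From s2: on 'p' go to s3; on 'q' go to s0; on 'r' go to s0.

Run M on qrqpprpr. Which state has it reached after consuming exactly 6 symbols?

Trace: s1 -q-> s3 -r-> s3 -q-> s3 -p-> s3 -p-> s3 -r-> s3
After 6 symbols: s3.

s3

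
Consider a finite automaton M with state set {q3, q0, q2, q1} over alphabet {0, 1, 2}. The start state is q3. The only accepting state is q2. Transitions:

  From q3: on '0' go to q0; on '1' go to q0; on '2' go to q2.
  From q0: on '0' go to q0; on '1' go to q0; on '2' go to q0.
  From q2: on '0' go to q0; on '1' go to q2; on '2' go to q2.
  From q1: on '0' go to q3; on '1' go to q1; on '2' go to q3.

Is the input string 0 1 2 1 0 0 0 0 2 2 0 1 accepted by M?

No

q3 → q0 → q0 → q0 → q0 → q0 → q0 → q0 → q0 → q0 → q0 → q0 → q0
End state q0 is not accepting.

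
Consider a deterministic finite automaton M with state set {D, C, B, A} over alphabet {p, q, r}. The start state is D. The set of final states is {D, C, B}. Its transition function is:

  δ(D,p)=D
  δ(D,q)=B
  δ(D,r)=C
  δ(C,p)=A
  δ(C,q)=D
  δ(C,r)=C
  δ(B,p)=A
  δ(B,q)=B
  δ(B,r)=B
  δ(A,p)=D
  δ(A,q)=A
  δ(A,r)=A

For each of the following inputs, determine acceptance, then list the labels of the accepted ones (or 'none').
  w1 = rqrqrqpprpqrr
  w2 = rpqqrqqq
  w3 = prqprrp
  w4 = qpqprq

w4

w1:
  start at D
  read 'r': D → C
  read 'q': C → D
  read 'r': D → C
  read 'q': C → D
  read 'r': D → C
  read 'q': C → D
  read 'p': D → D
  read 'p': D → D
  read 'r': D → C
  read 'p': C → A
  read 'q': A → A
  read 'r': A → A
  read 'r': A → A
  end A, rejected
w2:
  start at D
  read 'r': D → C
  read 'p': C → A
  read 'q': A → A
  read 'q': A → A
  read 'r': A → A
  read 'q': A → A
  read 'q': A → A
  read 'q': A → A
  end A, rejected
w3:
  start at D
  read 'p': D → D
  read 'r': D → C
  read 'q': C → D
  read 'p': D → D
  read 'r': D → C
  read 'r': C → C
  read 'p': C → A
  end A, rejected
w4:
  start at D
  read 'q': D → B
  read 'p': B → A
  read 'q': A → A
  read 'p': A → D
  read 'r': D → C
  read 'q': C → D
  end D, accepted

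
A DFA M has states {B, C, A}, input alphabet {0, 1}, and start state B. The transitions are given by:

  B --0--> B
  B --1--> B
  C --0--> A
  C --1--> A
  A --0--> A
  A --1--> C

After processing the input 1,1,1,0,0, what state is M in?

B

start at B
read '1': B → B
read '1': B → B
read '1': B → B
read '0': B → B
read '0': B → B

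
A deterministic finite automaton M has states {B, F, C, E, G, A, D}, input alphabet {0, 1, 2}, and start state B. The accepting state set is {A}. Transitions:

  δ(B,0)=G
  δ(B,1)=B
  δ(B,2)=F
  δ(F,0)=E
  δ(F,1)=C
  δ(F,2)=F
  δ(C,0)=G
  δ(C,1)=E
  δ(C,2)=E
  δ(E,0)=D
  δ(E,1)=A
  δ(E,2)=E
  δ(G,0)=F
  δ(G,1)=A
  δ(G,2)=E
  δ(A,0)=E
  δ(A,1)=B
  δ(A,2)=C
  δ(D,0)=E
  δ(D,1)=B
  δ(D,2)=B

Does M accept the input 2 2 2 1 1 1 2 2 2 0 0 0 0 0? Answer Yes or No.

No

B → F → F → F → C → E → A → C → E → E → D → E → D → E → D
End state D is not accepting.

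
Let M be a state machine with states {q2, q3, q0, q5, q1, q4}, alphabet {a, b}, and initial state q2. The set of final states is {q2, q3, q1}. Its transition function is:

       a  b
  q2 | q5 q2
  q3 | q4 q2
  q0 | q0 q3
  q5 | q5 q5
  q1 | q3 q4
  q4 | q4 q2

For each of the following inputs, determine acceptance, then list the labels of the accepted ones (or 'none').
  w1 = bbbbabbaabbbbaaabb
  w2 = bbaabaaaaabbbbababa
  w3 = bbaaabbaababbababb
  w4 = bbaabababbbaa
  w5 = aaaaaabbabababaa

w1:
  start at q2
  read 'b': q2 → q2
  read 'b': q2 → q2
  read 'b': q2 → q2
  read 'b': q2 → q2
  read 'a': q2 → q5
  read 'b': q5 → q5
  read 'b': q5 → q5
  read 'a': q5 → q5
  read 'a': q5 → q5
  read 'b': q5 → q5
  read 'b': q5 → q5
  read 'b': q5 → q5
  read 'b': q5 → q5
  read 'a': q5 → q5
  read 'a': q5 → q5
  read 'a': q5 → q5
  read 'b': q5 → q5
  read 'b': q5 → q5
  end q5, rejected
w2:
  start at q2
  read 'b': q2 → q2
  read 'b': q2 → q2
  read 'a': q2 → q5
  read 'a': q5 → q5
  read 'b': q5 → q5
  read 'a': q5 → q5
  read 'a': q5 → q5
  read 'a': q5 → q5
  read 'a': q5 → q5
  read 'a': q5 → q5
  read 'b': q5 → q5
  read 'b': q5 → q5
  read 'b': q5 → q5
  read 'b': q5 → q5
  read 'a': q5 → q5
  read 'b': q5 → q5
  read 'a': q5 → q5
  read 'b': q5 → q5
  read 'a': q5 → q5
  end q5, rejected
w3:
  start at q2
  read 'b': q2 → q2
  read 'b': q2 → q2
  read 'a': q2 → q5
  read 'a': q5 → q5
  read 'a': q5 → q5
  read 'b': q5 → q5
  read 'b': q5 → q5
  read 'a': q5 → q5
  read 'a': q5 → q5
  read 'b': q5 → q5
  read 'a': q5 → q5
  read 'b': q5 → q5
  read 'b': q5 → q5
  read 'a': q5 → q5
  read 'b': q5 → q5
  read 'a': q5 → q5
  read 'b': q5 → q5
  read 'b': q5 → q5
  end q5, rejected
w4:
  start at q2
  read 'b': q2 → q2
  read 'b': q2 → q2
  read 'a': q2 → q5
  read 'a': q5 → q5
  read 'b': q5 → q5
  read 'a': q5 → q5
  read 'b': q5 → q5
  read 'a': q5 → q5
  read 'b': q5 → q5
  read 'b': q5 → q5
  read 'b': q5 → q5
  read 'a': q5 → q5
  read 'a': q5 → q5
  end q5, rejected
w5:
  start at q2
  read 'a': q2 → q5
  read 'a': q5 → q5
  read 'a': q5 → q5
  read 'a': q5 → q5
  read 'a': q5 → q5
  read 'a': q5 → q5
  read 'b': q5 → q5
  read 'b': q5 → q5
  read 'a': q5 → q5
  read 'b': q5 → q5
  read 'a': q5 → q5
  read 'b': q5 → q5
  read 'a': q5 → q5
  read 'b': q5 → q5
  read 'a': q5 → q5
  read 'a': q5 → q5
  end q5, rejected

none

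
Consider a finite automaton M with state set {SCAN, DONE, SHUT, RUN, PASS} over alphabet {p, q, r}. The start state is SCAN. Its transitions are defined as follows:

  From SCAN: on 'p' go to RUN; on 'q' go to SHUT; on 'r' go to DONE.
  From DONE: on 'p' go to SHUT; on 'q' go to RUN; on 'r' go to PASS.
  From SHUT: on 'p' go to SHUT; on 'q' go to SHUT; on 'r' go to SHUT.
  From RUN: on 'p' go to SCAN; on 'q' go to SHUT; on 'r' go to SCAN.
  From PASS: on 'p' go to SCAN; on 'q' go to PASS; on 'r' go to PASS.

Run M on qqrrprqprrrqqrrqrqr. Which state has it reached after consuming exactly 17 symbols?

Trace: SCAN -q-> SHUT -q-> SHUT -r-> SHUT -r-> SHUT -p-> SHUT -r-> SHUT -q-> SHUT -p-> SHUT -r-> SHUT -r-> SHUT -r-> SHUT -q-> SHUT -q-> SHUT -r-> SHUT -r-> SHUT -q-> SHUT -r-> SHUT
After 17 symbols: SHUT.

SHUT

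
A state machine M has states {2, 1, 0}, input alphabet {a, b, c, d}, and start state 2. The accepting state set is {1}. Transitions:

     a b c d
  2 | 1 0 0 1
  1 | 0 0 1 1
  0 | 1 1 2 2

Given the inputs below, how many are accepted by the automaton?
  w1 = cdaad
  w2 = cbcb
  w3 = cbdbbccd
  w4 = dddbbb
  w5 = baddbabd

w1: Trace: 2 -c-> 0 -d-> 2 -a-> 1 -a-> 0 -d-> 2  → end 2, rejected
w2: Trace: 2 -c-> 0 -b-> 1 -c-> 1 -b-> 0  → end 0, rejected
w3: Trace: 2 -c-> 0 -b-> 1 -d-> 1 -b-> 0 -b-> 1 -c-> 1 -c-> 1 -d-> 1  → end 1, accepted
w4: Trace: 2 -d-> 1 -d-> 1 -d-> 1 -b-> 0 -b-> 1 -b-> 0  → end 0, rejected
w5: Trace: 2 -b-> 0 -a-> 1 -d-> 1 -d-> 1 -b-> 0 -a-> 1 -b-> 0 -d-> 2  → end 2, rejected

1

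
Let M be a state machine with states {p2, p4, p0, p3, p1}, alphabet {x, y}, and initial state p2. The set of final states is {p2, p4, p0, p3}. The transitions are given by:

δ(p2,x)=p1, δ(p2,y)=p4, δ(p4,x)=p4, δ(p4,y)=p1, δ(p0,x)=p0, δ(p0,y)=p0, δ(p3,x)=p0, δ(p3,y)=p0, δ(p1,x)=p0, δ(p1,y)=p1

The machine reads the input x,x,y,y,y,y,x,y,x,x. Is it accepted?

Yes

p2 → p1 → p0 → p0 → p0 → p0 → p0 → p0 → p0 → p0 → p0
End state p0 is accepting.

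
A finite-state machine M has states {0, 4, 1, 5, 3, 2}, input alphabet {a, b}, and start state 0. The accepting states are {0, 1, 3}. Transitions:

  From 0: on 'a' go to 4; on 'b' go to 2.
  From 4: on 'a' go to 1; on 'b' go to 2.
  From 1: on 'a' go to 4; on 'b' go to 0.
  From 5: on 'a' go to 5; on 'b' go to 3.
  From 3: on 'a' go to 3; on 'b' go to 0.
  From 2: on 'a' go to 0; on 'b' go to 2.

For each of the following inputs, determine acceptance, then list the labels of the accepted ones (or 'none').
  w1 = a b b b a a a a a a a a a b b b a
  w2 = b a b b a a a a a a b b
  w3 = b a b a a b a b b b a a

w1: 0 → 4 → 2 → 2 → 2 → 0 → 4 → 1 → 4 → 1 → 4 → 1 → 4 → 1 → 0 → 2 → 2 → 0  → end 0, accepted
w2: 0 → 2 → 0 → 2 → 2 → 0 → 4 → 1 → 4 → 1 → 4 → 2 → 2  → end 2, rejected
w3: 0 → 2 → 0 → 2 → 0 → 4 → 2 → 0 → 2 → 2 → 2 → 0 → 4  → end 4, rejected

w1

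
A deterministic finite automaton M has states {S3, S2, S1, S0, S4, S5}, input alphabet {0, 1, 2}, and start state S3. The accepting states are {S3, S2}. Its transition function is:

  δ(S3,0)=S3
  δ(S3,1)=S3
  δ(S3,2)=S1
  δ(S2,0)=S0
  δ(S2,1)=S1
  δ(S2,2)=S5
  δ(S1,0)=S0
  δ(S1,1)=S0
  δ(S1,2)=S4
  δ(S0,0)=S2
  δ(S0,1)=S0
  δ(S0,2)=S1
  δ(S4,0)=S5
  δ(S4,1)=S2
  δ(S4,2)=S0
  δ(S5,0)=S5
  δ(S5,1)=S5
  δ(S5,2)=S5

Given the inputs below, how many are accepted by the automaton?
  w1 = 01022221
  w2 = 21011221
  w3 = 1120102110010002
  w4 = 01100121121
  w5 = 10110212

1

w1:
  start at S3
  read '0': S3 → S3
  read '1': S3 → S3
  read '0': S3 → S3
  read '2': S3 → S1
  read '2': S1 → S4
  read '2': S4 → S0
  read '2': S0 → S1
  read '1': S1 → S0
  end S0, rejected
w2:
  start at S3
  read '2': S3 → S1
  read '1': S1 → S0
  read '0': S0 → S2
  read '1': S2 → S1
  read '1': S1 → S0
  read '2': S0 → S1
  read '2': S1 → S4
  read '1': S4 → S2
  end S2, accepted
w3:
  start at S3
  read '1': S3 → S3
  read '1': S3 → S3
  read '2': S3 → S1
  read '0': S1 → S0
  read '1': S0 → S0
  read '0': S0 → S2
  read '2': S2 → S5
  read '1': S5 → S5
  read '1': S5 → S5
  read '0': S5 → S5
  read '0': S5 → S5
  read '1': S5 → S5
  read '0': S5 → S5
  read '0': S5 → S5
  read '0': S5 → S5
  read '2': S5 → S5
  end S5, rejected
w4:
  start at S3
  read '0': S3 → S3
  read '1': S3 → S3
  read '1': S3 → S3
  read '0': S3 → S3
  read '0': S3 → S3
  read '1': S3 → S3
  read '2': S3 → S1
  read '1': S1 → S0
  read '1': S0 → S0
  read '2': S0 → S1
  read '1': S1 → S0
  end S0, rejected
w5:
  start at S3
  read '1': S3 → S3
  read '0': S3 → S3
  read '1': S3 → S3
  read '1': S3 → S3
  read '0': S3 → S3
  read '2': S3 → S1
  read '1': S1 → S0
  read '2': S0 → S1
  end S1, rejected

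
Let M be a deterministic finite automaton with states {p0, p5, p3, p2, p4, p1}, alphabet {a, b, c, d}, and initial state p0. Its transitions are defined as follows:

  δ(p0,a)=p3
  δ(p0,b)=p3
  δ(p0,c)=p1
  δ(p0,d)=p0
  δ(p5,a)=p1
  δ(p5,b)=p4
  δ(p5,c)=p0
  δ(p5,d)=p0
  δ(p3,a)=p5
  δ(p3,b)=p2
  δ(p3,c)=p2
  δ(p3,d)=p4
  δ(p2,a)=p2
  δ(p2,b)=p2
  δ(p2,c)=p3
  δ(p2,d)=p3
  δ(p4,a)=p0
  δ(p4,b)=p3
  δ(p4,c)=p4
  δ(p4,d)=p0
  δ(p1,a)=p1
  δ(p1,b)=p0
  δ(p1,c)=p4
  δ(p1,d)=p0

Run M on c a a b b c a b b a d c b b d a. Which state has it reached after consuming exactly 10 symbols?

p0 → p1 → p1 → p1 → p0 → p3 → p2 → p2 → p2 → p2 → p2
After 10 symbols: p2.

p2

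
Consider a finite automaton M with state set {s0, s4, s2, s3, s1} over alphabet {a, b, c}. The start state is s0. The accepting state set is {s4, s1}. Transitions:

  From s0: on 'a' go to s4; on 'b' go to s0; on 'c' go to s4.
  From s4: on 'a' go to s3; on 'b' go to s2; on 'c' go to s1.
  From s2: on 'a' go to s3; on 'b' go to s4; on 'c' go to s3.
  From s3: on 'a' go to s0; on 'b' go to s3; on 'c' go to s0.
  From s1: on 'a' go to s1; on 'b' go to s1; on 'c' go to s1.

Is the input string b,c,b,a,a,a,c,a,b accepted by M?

start at s0
read 'b': s0 → s0
read 'c': s0 → s4
read 'b': s4 → s2
read 'a': s2 → s3
read 'a': s3 → s0
read 'a': s0 → s4
read 'c': s4 → s1
read 'a': s1 → s1
read 'b': s1 → s1
End state s1 is accepting.

Yes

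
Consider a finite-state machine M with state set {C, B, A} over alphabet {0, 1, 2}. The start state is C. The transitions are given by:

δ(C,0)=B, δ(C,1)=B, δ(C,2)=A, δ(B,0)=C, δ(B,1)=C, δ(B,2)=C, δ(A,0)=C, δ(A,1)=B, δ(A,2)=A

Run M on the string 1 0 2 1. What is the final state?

B

Trace: C -1-> B -0-> C -2-> A -1-> B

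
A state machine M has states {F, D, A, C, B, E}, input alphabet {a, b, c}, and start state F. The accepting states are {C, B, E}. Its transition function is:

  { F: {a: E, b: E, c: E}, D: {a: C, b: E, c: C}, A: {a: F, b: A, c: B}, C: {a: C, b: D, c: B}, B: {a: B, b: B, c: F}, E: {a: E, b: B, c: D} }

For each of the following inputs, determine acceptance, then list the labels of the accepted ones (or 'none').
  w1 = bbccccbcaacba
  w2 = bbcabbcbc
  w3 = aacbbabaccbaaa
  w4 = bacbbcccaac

w1, w3, w4

w1:
  start at F
  read 'b': F → E
  read 'b': E → B
  read 'c': B → F
  read 'c': F → E
  read 'c': E → D
  read 'c': D → C
  read 'b': C → D
  read 'c': D → C
  read 'a': C → C
  read 'a': C → C
  read 'c': C → B
  read 'b': B → B
  read 'a': B → B
  end B, accepted
w2:
  start at F
  read 'b': F → E
  read 'b': E → B
  read 'c': B → F
  read 'a': F → E
  read 'b': E → B
  read 'b': B → B
  read 'c': B → F
  read 'b': F → E
  read 'c': E → D
  end D, rejected
w3:
  start at F
  read 'a': F → E
  read 'a': E → E
  read 'c': E → D
  read 'b': D → E
  read 'b': E → B
  read 'a': B → B
  read 'b': B → B
  read 'a': B → B
  read 'c': B → F
  read 'c': F → E
  read 'b': E → B
  read 'a': B → B
  read 'a': B → B
  read 'a': B → B
  end B, accepted
w4:
  start at F
  read 'b': F → E
  read 'a': E → E
  read 'c': E → D
  read 'b': D → E
  read 'b': E → B
  read 'c': B → F
  read 'c': F → E
  read 'c': E → D
  read 'a': D → C
  read 'a': C → C
  read 'c': C → B
  end B, accepted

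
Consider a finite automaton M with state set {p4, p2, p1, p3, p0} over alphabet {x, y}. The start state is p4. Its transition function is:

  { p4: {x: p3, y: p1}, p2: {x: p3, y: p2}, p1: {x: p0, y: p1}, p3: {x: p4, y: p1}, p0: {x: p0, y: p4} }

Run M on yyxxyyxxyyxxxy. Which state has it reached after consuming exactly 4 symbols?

start at p4
read 'y': p4 → p1
read 'y': p1 → p1
read 'x': p1 → p0
read 'x': p0 → p0
After 4 symbols: p0.

p0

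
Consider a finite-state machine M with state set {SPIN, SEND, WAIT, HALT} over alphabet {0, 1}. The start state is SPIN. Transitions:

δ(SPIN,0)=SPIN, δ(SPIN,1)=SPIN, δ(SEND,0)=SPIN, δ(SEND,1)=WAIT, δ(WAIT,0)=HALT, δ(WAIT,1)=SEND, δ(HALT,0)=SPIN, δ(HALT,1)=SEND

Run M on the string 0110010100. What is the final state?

SPIN

SPIN → SPIN → SPIN → SPIN → SPIN → SPIN → SPIN → SPIN → SPIN → SPIN → SPIN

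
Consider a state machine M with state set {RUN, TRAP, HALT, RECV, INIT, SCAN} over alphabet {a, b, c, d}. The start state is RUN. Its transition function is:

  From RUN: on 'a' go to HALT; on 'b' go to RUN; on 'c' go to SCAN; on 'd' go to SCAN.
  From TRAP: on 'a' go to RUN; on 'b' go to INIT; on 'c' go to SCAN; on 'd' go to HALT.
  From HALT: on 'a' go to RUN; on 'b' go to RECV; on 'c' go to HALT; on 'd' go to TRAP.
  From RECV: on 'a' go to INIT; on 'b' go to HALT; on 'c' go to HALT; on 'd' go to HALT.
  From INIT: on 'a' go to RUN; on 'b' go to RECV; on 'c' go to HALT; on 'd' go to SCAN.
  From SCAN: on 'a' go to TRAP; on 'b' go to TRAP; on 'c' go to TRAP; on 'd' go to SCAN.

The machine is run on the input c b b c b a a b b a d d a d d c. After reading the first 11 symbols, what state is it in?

TRAP

start at RUN
read 'c': RUN → SCAN
read 'b': SCAN → TRAP
read 'b': TRAP → INIT
read 'c': INIT → HALT
read 'b': HALT → RECV
read 'a': RECV → INIT
read 'a': INIT → RUN
read 'b': RUN → RUN
read 'b': RUN → RUN
read 'a': RUN → HALT
read 'd': HALT → TRAP
After 11 symbols: TRAP.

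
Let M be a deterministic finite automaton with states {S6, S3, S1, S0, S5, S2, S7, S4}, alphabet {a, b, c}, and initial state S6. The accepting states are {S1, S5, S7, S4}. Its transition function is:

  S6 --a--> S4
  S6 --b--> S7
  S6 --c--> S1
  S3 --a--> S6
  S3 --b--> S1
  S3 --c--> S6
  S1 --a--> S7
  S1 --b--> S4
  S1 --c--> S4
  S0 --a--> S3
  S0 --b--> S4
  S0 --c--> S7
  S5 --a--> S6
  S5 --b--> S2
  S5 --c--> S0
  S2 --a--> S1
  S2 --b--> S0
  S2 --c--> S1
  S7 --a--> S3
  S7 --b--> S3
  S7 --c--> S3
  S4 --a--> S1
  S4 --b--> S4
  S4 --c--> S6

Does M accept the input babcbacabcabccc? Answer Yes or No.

Yes

S6 → S7 → S3 → S1 → S4 → S4 → S1 → S4 → S1 → S4 → S6 → S4 → S4 → S6 → S1 → S4
End state S4 is accepting.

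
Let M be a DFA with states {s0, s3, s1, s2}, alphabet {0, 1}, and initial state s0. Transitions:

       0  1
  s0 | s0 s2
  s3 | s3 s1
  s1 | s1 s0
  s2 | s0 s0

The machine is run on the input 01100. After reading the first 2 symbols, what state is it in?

s0 → s0 → s2
After 2 symbols: s2.

s2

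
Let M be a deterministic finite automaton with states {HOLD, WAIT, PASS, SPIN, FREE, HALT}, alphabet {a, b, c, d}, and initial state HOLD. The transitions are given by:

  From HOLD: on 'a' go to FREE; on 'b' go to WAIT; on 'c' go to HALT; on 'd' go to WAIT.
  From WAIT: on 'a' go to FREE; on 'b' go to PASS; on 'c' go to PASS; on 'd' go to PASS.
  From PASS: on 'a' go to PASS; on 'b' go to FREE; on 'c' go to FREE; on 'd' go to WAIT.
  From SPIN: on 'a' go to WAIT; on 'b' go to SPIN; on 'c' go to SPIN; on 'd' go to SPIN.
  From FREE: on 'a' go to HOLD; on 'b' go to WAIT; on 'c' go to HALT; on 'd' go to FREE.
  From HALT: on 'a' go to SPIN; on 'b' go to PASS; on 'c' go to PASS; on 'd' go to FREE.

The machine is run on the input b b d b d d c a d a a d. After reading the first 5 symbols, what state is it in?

HOLD → WAIT → PASS → WAIT → PASS → WAIT
After 5 symbols: WAIT.

WAIT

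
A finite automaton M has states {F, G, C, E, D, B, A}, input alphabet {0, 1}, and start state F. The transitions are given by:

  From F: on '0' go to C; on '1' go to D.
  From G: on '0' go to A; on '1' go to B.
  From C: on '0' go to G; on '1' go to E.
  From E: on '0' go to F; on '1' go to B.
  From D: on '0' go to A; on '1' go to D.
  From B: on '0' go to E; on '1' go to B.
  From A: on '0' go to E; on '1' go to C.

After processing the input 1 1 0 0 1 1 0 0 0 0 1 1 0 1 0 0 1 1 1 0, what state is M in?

Trace: F -1-> D -1-> D -0-> A -0-> E -1-> B -1-> B -0-> E -0-> F -0-> C -0-> G -1-> B -1-> B -0-> E -1-> B -0-> E -0-> F -1-> D -1-> D -1-> D -0-> A

A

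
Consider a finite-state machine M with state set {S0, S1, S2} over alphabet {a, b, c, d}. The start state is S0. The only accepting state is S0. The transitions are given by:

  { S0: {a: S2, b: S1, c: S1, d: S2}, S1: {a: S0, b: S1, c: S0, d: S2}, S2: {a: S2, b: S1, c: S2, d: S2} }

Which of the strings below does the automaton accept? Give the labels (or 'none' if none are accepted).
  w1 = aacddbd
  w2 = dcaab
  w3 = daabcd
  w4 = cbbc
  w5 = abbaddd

w4

w1: Trace: S0 -a-> S2 -a-> S2 -c-> S2 -d-> S2 -d-> S2 -b-> S1 -d-> S2  → end S2, rejected
w2: Trace: S0 -d-> S2 -c-> S2 -a-> S2 -a-> S2 -b-> S1  → end S1, rejected
w3: Trace: S0 -d-> S2 -a-> S2 -a-> S2 -b-> S1 -c-> S0 -d-> S2  → end S2, rejected
w4: Trace: S0 -c-> S1 -b-> S1 -b-> S1 -c-> S0  → end S0, accepted
w5: Trace: S0 -a-> S2 -b-> S1 -b-> S1 -a-> S0 -d-> S2 -d-> S2 -d-> S2  → end S2, rejected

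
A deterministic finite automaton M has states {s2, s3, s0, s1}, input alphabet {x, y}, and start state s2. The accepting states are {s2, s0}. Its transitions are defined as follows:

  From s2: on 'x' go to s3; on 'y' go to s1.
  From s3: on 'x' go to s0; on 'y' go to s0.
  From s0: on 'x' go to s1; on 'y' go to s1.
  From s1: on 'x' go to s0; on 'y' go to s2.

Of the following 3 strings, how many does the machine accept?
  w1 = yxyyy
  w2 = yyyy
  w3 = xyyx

2

w1: s2 → s1 → s0 → s1 → s2 → s1  → end s1, rejected
w2: s2 → s1 → s2 → s1 → s2  → end s2, accepted
w3: s2 → s3 → s0 → s1 → s0  → end s0, accepted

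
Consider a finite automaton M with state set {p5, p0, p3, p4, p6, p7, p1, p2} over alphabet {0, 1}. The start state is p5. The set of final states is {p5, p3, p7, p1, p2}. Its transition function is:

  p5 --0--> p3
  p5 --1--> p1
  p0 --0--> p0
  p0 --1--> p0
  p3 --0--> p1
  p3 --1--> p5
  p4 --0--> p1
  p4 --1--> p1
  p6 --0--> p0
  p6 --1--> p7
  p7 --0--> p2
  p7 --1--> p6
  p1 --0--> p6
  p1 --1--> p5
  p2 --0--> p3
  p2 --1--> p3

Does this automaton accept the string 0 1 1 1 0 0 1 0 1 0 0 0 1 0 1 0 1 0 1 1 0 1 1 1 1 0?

No

p5 → p3 → p5 → p1 → p5 → p3 → p1 → p5 → p3 → p5 → p3 → p1 → p6 → p7 → p2 → p3 → p1 → p5 → p3 → p5 → p1 → p6 → p7 → p6 → p7 → p6 → p0
End state p0 is not accepting.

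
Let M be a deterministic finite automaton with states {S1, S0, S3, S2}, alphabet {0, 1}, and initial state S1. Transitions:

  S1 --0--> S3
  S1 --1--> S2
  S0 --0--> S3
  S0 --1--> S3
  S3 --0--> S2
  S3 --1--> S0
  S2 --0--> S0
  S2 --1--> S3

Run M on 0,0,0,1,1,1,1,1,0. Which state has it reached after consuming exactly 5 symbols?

S0

Trace: S1 -0-> S3 -0-> S2 -0-> S0 -1-> S3 -1-> S0
After 5 symbols: S0.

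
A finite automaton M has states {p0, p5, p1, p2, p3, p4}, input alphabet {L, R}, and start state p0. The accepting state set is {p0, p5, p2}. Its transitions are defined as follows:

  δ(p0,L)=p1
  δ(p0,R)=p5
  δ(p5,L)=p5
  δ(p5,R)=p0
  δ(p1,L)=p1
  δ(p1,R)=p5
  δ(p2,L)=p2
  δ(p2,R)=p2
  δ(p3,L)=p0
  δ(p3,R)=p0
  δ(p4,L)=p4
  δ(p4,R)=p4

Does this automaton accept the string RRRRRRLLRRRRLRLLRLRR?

Yes

p0 → p5 → p0 → p5 → p0 → p5 → p0 → p1 → p1 → p5 → p0 → p5 → p0 → p1 → p5 → p5 → p5 → p0 → p1 → p5 → p0
End state p0 is accepting.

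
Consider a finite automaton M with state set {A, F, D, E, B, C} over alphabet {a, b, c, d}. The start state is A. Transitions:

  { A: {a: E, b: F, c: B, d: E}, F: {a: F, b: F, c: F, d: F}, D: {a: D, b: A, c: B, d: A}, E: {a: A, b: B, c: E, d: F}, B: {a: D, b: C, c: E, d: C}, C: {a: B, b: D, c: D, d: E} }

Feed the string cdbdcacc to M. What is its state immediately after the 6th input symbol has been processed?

A → B → C → D → A → B → D
After 6 symbols: D.

D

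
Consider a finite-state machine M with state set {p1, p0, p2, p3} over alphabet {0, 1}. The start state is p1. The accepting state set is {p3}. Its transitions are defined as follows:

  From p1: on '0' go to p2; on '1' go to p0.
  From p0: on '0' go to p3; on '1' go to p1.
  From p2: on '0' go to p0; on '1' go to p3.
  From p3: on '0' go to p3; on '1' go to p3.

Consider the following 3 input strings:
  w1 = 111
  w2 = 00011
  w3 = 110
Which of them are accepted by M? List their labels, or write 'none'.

w2

w1: Trace: p1 -1-> p0 -1-> p1 -1-> p0  → end p0, rejected
w2: Trace: p1 -0-> p2 -0-> p0 -0-> p3 -1-> p3 -1-> p3  → end p3, accepted
w3: Trace: p1 -1-> p0 -1-> p1 -0-> p2  → end p2, rejected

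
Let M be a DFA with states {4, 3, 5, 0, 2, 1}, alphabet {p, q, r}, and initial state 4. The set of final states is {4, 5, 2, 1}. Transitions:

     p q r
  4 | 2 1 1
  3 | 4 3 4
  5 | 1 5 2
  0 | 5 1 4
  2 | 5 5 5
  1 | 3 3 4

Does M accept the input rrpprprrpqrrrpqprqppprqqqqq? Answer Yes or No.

Yes

start at 4
read 'r': 4 → 1
read 'r': 1 → 4
read 'p': 4 → 2
read 'p': 2 → 5
read 'r': 5 → 2
read 'p': 2 → 5
read 'r': 5 → 2
read 'r': 2 → 5
read 'p': 5 → 1
read 'q': 1 → 3
read 'r': 3 → 4
read 'r': 4 → 1
read 'r': 1 → 4
read 'p': 4 → 2
read 'q': 2 → 5
read 'p': 5 → 1
read 'r': 1 → 4
read 'q': 4 → 1
read 'p': 1 → 3
read 'p': 3 → 4
read 'p': 4 → 2
read 'r': 2 → 5
read 'q': 5 → 5
read 'q': 5 → 5
read 'q': 5 → 5
read 'q': 5 → 5
read 'q': 5 → 5
End state 5 is accepting.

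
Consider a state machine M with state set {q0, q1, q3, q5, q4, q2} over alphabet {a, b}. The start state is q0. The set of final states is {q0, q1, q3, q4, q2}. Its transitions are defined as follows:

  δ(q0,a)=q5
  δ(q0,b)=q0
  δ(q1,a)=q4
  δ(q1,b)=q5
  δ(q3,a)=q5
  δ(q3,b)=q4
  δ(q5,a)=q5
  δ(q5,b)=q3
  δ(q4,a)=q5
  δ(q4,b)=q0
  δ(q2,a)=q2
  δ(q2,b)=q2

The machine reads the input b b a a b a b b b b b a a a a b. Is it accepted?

Yes

q0 → q0 → q0 → q5 → q5 → q3 → q5 → q3 → q4 → q0 → q0 → q0 → q5 → q5 → q5 → q5 → q3
End state q3 is accepting.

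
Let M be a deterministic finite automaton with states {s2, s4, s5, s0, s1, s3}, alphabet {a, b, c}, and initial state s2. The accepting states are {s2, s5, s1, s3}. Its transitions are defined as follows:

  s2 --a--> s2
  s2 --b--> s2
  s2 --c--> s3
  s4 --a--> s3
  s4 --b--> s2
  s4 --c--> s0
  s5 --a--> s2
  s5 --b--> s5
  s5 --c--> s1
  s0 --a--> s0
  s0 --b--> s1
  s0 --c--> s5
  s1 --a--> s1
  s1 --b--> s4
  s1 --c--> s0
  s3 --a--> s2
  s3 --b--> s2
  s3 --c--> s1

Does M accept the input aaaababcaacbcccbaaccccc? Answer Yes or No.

Yes

start at s2
read 'a': s2 → s2
read 'a': s2 → s2
read 'a': s2 → s2
read 'a': s2 → s2
read 'b': s2 → s2
read 'a': s2 → s2
read 'b': s2 → s2
read 'c': s2 → s3
read 'a': s3 → s2
read 'a': s2 → s2
read 'c': s2 → s3
read 'b': s3 → s2
read 'c': s2 → s3
read 'c': s3 → s1
read 'c': s1 → s0
read 'b': s0 → s1
read 'a': s1 → s1
read 'a': s1 → s1
read 'c': s1 → s0
read 'c': s0 → s5
read 'c': s5 → s1
read 'c': s1 → s0
read 'c': s0 → s5
End state s5 is accepting.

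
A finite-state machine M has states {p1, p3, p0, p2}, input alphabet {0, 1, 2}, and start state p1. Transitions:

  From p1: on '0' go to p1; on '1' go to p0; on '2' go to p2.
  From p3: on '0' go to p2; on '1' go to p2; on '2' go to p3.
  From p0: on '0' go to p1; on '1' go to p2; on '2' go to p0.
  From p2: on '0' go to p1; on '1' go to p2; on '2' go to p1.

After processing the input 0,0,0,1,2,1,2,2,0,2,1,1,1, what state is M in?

p2

p1 → p1 → p1 → p1 → p0 → p0 → p2 → p1 → p2 → p1 → p2 → p2 → p2 → p2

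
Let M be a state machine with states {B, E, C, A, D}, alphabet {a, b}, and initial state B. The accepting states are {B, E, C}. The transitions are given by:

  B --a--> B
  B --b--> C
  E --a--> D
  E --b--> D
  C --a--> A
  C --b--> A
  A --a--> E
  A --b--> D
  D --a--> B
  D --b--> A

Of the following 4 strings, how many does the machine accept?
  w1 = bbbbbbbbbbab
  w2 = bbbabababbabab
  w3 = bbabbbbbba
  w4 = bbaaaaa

w1: Trace: B -b-> C -b-> A -b-> D -b-> A -b-> D -b-> A -b-> D -b-> A -b-> D -b-> A -a-> E -b-> D  → end D, rejected
w2: Trace: B -b-> C -b-> A -b-> D -a-> B -b-> C -a-> A -b-> D -a-> B -b-> C -b-> A -a-> E -b-> D -a-> B -b-> C  → end C, accepted
w3: Trace: B -b-> C -b-> A -a-> E -b-> D -b-> A -b-> D -b-> A -b-> D -b-> A -a-> E  → end E, accepted
w4: Trace: B -b-> C -b-> A -a-> E -a-> D -a-> B -a-> B -a-> B  → end B, accepted

3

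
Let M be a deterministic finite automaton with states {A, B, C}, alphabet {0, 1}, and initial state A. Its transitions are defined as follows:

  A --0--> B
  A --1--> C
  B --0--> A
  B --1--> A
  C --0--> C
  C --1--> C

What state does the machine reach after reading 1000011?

start at A
read '1': A → C
read '0': C → C
read '0': C → C
read '0': C → C
read '0': C → C
read '1': C → C
read '1': C → C

C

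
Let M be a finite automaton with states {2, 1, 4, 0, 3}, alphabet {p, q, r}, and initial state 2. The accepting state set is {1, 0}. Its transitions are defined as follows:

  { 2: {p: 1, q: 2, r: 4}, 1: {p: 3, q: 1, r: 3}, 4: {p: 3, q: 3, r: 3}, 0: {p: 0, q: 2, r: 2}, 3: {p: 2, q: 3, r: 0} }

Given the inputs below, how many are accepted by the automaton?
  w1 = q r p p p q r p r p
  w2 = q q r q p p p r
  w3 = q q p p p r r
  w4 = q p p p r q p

w1: 2 → 2 → 4 → 3 → 2 → 1 → 1 → 3 → 2 → 4 → 3  → end 3, rejected
w2: 2 → 2 → 2 → 4 → 3 → 2 → 1 → 3 → 0  → end 0, accepted
w3: 2 → 2 → 2 → 1 → 3 → 2 → 4 → 3  → end 3, rejected
w4: 2 → 2 → 1 → 3 → 2 → 4 → 3 → 2  → end 2, rejected

1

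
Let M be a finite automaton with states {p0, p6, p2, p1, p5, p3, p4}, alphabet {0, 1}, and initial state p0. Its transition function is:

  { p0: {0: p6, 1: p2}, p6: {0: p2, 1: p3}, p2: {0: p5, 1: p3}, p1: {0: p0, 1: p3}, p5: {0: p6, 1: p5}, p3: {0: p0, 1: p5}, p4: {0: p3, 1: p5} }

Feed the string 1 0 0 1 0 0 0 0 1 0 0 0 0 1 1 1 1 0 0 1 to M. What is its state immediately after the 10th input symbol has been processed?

start at p0
read '1': p0 → p2
read '0': p2 → p5
read '0': p5 → p6
read '1': p6 → p3
read '0': p3 → p0
read '0': p0 → p6
read '0': p6 → p2
read '0': p2 → p5
read '1': p5 → p5
read '0': p5 → p6
After 10 symbols: p6.

p6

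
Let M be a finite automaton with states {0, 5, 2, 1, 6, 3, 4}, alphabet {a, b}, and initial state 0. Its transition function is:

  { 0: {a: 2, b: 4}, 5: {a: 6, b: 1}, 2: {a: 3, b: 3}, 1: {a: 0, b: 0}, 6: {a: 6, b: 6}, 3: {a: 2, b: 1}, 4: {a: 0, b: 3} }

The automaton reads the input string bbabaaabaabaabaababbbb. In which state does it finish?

Trace: 0 -b-> 4 -b-> 3 -a-> 2 -b-> 3 -a-> 2 -a-> 3 -a-> 2 -b-> 3 -a-> 2 -a-> 3 -b-> 1 -a-> 0 -a-> 2 -b-> 3 -a-> 2 -a-> 3 -b-> 1 -a-> 0 -b-> 4 -b-> 3 -b-> 1 -b-> 0

0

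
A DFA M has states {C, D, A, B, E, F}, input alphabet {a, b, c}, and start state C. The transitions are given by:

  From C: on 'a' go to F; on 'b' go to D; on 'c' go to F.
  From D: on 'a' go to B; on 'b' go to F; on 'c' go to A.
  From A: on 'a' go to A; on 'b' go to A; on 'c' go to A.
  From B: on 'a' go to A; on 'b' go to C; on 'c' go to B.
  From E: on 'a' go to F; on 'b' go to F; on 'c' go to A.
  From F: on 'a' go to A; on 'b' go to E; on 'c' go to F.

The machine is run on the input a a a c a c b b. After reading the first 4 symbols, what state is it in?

A

Trace: C -a-> F -a-> A -a-> A -c-> A
After 4 symbols: A.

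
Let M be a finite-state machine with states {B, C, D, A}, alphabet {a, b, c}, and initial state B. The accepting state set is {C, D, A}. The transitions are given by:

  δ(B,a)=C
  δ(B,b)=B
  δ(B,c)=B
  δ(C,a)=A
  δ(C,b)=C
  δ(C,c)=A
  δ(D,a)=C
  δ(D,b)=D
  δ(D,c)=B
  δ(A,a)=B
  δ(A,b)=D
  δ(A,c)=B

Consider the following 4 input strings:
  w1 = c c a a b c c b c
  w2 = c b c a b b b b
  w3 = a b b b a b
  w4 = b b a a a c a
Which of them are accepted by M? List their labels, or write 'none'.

w2, w3, w4

w1: Trace: B -c-> B -c-> B -a-> C -a-> A -b-> D -c-> B -c-> B -b-> B -c-> B  → end B, rejected
w2: Trace: B -c-> B -b-> B -c-> B -a-> C -b-> C -b-> C -b-> C -b-> C  → end C, accepted
w3: Trace: B -a-> C -b-> C -b-> C -b-> C -a-> A -b-> D  → end D, accepted
w4: Trace: B -b-> B -b-> B -a-> C -a-> A -a-> B -c-> B -a-> C  → end C, accepted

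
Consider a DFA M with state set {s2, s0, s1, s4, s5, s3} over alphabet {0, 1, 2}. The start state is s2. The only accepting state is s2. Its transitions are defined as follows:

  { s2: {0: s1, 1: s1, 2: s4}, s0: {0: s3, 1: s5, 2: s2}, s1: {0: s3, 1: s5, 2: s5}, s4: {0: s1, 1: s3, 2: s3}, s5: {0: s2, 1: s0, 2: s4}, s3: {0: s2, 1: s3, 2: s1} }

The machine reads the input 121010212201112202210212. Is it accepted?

No

s2 → s1 → s5 → s0 → s3 → s3 → s2 → s4 → s3 → s1 → s5 → s2 → s1 → s5 → s0 → s2 → s4 → s1 → s5 → s4 → s3 → s2 → s4 → s3 → s1
End state s1 is not accepting.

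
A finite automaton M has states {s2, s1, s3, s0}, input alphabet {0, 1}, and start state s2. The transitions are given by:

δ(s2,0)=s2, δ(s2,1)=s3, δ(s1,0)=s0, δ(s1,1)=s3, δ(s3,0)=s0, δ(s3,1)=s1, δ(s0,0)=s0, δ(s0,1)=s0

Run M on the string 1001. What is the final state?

s0

s2 → s3 → s0 → s0 → s0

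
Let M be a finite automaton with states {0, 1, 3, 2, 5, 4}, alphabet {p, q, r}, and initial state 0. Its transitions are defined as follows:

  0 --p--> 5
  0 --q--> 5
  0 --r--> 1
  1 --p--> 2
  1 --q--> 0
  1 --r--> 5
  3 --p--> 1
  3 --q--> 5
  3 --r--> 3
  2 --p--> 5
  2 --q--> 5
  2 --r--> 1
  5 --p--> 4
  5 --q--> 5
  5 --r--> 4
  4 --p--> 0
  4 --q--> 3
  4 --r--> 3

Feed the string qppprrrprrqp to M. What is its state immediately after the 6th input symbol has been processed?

3

start at 0
read 'q': 0 → 5
read 'p': 5 → 4
read 'p': 4 → 0
read 'p': 0 → 5
read 'r': 5 → 4
read 'r': 4 → 3
After 6 symbols: 3.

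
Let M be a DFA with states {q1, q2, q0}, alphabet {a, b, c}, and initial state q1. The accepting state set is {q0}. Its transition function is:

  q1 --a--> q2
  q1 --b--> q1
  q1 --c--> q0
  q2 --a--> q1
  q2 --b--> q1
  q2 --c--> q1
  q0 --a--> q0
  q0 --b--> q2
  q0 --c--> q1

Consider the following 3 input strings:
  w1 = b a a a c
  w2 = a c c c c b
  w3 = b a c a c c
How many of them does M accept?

1

w1:
  start at q1
  read 'b': q1 → q1
  read 'a': q1 → q2
  read 'a': q2 → q1
  read 'a': q1 → q2
  read 'c': q2 → q1
  end q1, rejected
w2:
  start at q1
  read 'a': q1 → q2
  read 'c': q2 → q1
  read 'c': q1 → q0
  read 'c': q0 → q1
  read 'c': q1 → q0
  read 'b': q0 → q2
  end q2, rejected
w3:
  start at q1
  read 'b': q1 → q1
  read 'a': q1 → q2
  read 'c': q2 → q1
  read 'a': q1 → q2
  read 'c': q2 → q1
  read 'c': q1 → q0
  end q0, accepted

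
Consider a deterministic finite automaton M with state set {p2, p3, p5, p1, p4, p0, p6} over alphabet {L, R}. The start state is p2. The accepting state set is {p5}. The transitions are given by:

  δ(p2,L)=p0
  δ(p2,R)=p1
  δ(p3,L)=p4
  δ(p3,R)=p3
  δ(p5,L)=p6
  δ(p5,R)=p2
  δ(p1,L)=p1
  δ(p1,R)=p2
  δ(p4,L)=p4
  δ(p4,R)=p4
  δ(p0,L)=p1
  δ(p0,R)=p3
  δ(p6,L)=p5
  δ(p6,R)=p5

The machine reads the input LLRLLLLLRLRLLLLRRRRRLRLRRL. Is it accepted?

No

start at p2
read 'L': p2 → p0
read 'L': p0 → p1
read 'R': p1 → p2
read 'L': p2 → p0
read 'L': p0 → p1
read 'L': p1 → p1
read 'L': p1 → p1
read 'L': p1 → p1
read 'R': p1 → p2
read 'L': p2 → p0
read 'R': p0 → p3
read 'L': p3 → p4
read 'L': p4 → p4
read 'L': p4 → p4
read 'L': p4 → p4
read 'R': p4 → p4
read 'R': p4 → p4
read 'R': p4 → p4
read 'R': p4 → p4
read 'R': p4 → p4
read 'L': p4 → p4
read 'R': p4 → p4
read 'L': p4 → p4
read 'R': p4 → p4
read 'R': p4 → p4
read 'L': p4 → p4
End state p4 is not accepting.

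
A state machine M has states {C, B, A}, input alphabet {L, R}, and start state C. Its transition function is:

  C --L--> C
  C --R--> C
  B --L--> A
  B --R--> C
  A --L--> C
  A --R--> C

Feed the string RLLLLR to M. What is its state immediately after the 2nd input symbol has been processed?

C → C → C
After 2 symbols: C.

C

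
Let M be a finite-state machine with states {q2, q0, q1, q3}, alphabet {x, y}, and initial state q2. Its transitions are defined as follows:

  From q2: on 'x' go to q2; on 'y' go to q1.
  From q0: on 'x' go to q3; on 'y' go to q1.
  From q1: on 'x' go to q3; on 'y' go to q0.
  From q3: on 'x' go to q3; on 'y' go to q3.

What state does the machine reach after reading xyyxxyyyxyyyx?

Trace: q2 -x-> q2 -y-> q1 -y-> q0 -x-> q3 -x-> q3 -y-> q3 -y-> q3 -y-> q3 -x-> q3 -y-> q3 -y-> q3 -y-> q3 -x-> q3

q3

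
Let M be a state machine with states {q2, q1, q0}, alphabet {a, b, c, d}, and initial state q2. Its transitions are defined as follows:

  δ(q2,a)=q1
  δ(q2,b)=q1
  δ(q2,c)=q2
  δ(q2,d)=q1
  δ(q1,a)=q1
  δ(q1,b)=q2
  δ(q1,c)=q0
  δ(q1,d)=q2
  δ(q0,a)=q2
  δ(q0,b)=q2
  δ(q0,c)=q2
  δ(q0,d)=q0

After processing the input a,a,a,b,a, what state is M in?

q1

q2 → q1 → q1 → q1 → q2 → q1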